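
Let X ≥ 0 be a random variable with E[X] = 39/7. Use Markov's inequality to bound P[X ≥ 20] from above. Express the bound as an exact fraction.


μ = E[X] = 39/7, a = 20.
Markov: P[X ≥ 20] ≤ μ/a = (39/7)/20 = 39/140.
Numerically: ≈ 0.2786.
(Since a = 20 > μ = 5.5714, the bound 39/140 is < 1 and informative.)

P[X ≥ 20] ≤ 39/140 ≈ 0.2786.


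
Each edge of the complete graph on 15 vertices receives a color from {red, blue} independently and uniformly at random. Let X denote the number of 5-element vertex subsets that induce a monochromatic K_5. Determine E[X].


Let X = Σ_S X_S over the C(15, 5) = 3003 subsets S of size 5, where X_S = 1 if the K_5 on S is monochromatic.
For a fixed S, the K_5 on S has C(5, 2) = 10 edges. P[all 10 edges red] = (1/2)^10, and likewise for blue, so P[monochromatic] = 2·(1/2)^10 = 2^{1 − 10} = 1/512.
By linearity of expectation: E[X] = C(15, 5) · 2^{1 − 10} = 3003 · 1/512 = 3003/512.
Numerically: E[X] ≈ 5.86523.

E[X] = C(15,5)·2^(1−C(5,2)) = 3003/512 ≈ 5.86523.


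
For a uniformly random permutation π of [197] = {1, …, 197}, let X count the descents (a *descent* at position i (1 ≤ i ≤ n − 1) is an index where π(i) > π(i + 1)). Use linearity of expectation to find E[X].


Write X = Σ X_I over i = 1, …, 196, with X_I the indicator of one descent.
There are 196 indicators.
For each fixed i, the pair (π(i), π(i+1)) is a uniformly random ordered pair of distinct values from {1, …, 197}; by symmetry P[π(i) > π(i+1)] = 1/2.
By linearity: E[X] = 196 · (1/2) = (197 − 1) · (1/2) = 98 ≈ 98.0000.

E[X] = 98 = 98.0000.


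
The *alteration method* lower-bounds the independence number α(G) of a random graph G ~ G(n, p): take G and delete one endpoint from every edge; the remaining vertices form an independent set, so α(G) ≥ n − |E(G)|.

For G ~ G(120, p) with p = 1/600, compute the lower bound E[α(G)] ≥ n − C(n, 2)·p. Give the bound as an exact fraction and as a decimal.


E[|E(G)|] = C(120, 2)·p = 7140 · (1/600) = 119/10.
E[α(G)] ≥ n − E[|E(G)|] = 120 − 119/10 = 1081/10.
Numerically: ≈ 108.10000.
(This is only a lower bound; the true E[α(G)] may be larger.)

E[α(G)] ≥ 1081/10 ≈ 108.10000.


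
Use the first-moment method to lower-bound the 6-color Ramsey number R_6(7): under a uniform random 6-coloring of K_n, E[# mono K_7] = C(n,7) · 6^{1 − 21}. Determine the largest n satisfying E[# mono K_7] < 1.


We need C(n, 7) · 6^{1 − 21} < 1, i.e. C(n, 7) < 6^{21 − 1} = 3656158440062976.
Check values of n near the boundary:
  n = 564: C(564, 7) = 3469685994423792; 3469685994423792 < 3656158440062976? YES
  n = 565: C(565, 7) = 3513212521235560; 3513212521235560 < 3656158440062976? YES
  n = 566: C(566, 7) = 3557206237959440; 3557206237959440 < 3656158440062976? YES
  n = 567: C(567, 7) = 3601671315933933; 3601671315933933 < 3656158440062976? YES
  n = 568: C(568, 7) = 3646611956239704; 3646611956239704 < 3656158440062976? YES
  n = 569: C(569, 7) = 3692032389858348; 3692032389858348 < 3656158440062976? NO
  n = 570: C(570, 7) = 3737936877831720; 3737936877831720 < 3656158440062976? NO
The largest n with C(n, 7) < 3656158440062976 is n = 568 (where E[X] = 16882462760369/16926659444736 ≈ 0.997389). Hence R_6(7) > 568, i.e. R_6(7) ≥ 569.

Largest n = 568; hence R_6(7) > 568.


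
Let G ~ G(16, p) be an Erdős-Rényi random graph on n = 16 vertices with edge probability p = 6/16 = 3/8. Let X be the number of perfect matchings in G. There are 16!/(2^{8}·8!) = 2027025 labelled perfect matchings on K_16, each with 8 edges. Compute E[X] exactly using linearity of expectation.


K_16 has 16!/(2^{8}·8!) = 2027025 labelled perfect matchings.
For each such perfect matching H, let X_H = 1 if all 8 edges of H are present in G. Then P[X_H = 1] = p^{8} = (3/8)^{8} = 6561/16777216.
By linearity of expectation: E[X] = Σ_H E[X_H] = 2027025 · p^{8} = 2027025 · 6561/16777216 = 13299311025/16777216.
Numerically: E[X] ≈ 792.701.

E[X] = 2027025 · (3/8)^{8} = 13299311025/16777216 ≈ 792.701.


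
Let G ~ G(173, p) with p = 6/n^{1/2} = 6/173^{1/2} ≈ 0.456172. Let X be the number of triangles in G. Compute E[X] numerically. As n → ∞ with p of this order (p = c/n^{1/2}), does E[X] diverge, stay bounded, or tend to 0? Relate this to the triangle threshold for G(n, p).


Number of potential triangles: C(173, 3) = 848046.
Each occurs with probability p³ ≈ (0.456172)³ ≈ 9.49258723e-02.
By linearity: E[X] = C(173, 3)·p³ ≈ 848046 · 9.49258723e-02 ≈ 80501.506259.
Since α = 1/2 < 1, p = c/n^{1/2} ≫ 1/n is above the triangle threshold p ~ 1/n. Asymptotically E[X] ~ (c³/6)·n^{3(1−α)} = (6³/6)·n^{1.5} → ∞; triangles are abundant w.h.p.

E[X] ≈ 80501.506259; in regime p = Θ(1/n^{1/2}) E[X] diverges (above the triangle threshold p ~ 1/n).


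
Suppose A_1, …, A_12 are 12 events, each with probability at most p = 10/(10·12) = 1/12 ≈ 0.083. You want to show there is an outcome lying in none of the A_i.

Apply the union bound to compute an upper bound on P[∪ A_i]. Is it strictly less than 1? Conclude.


Union bound: P[∪_{i=1}^{12} A_i] ≤ Σ_i P[A_i] ≤ 12·p = 12·(1/12) = 1.
Numerically: 1 ≈ 1.000.
Is 1 < 1? NO.
Since the bound 1 is ≥ 1, the union bound is uninformative here; it does NOT by itself certify existence.

12·p = 1 ≈ 1.000; existence NOT certified by the union bound.


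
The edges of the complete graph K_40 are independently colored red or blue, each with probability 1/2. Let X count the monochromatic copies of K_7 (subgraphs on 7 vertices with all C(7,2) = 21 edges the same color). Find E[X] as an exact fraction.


Let X = Σ_S X_S over the C(40, 7) = 18643560 subsets S of size 7, where X_S = 1 if the K_7 on S is monochromatic.
For a fixed S, the K_7 on S has C(7, 2) = 21 edges. P[all 21 edges red] = (1/2)^21, and likewise for blue, so P[monochromatic] = 2·(1/2)^21 = 2^{1 − 21} = 1/1048576.
By linearity: E[X] = C(40, 7) · 2^{1 − 21} = 18643560 · 1/1048576 = 2330445/131072.
Numerically: E[X] ≈ 17.77988.

E[X] = C(40,7)·2^(1−C(7,2)) = 2330445/131072 ≈ 17.77988.


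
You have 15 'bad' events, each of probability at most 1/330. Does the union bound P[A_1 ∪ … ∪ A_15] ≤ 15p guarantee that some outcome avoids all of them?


Union bound: P[∪_{i=1}^{15} A_i] ≤ Σ_i P[A_i] ≤ 15·p = 15·(1/330) = 1/22.
Numerically: 1/22 ≈ 0.0454545.
Is 1/22 < 1? YES.
Since P[∪ A_i] ≤ 1/22 < 1, the complement has P[∩ A_i^c] ≥ 1 − 1/22 = 21/22 > 0, so some outcome avoids every A_i.

15·p = 1/22 ≈ 0.0454545; existence CERTIFIED by the union bound.


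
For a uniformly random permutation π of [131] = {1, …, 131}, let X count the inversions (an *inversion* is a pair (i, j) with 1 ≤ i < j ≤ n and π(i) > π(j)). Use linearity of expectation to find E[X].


Write X = Σ X_I over the C(131, 2) = 8515 pairs i < j, with X_I the indicator of one inversion.
There are 8515 indicators.
For each fixed pair i < j, the values π(i) and π(j) are two distinct elements of {1, …, 131} in uniformly random order; by symmetry P[π(i) > π(j)] = 1/2.
By linearity: E[X] = 8515 · (1/2) = C(131, 2) · (1/2) = 8515/2 = 8515/2 ≈ 4257.500000.

E[X] = 8515/2 = 4257.500000.


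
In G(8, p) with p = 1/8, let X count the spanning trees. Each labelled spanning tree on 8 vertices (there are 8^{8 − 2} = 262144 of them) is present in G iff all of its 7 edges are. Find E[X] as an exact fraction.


K_8 has 8^{8 − 2} = 262144 labelled spanning trees.
For each such spanning tree H, let X_H = 1 if all 7 edges of H are present in G. Then P[X_H = 1] = p^{7} = (1/8)^{7} = 1/2097152.
By linearity: E[X] = Σ_H E[X_H] = 262144 · p^{7} = 262144 · 1/2097152 = 1/8.
Numerically: E[X] ≈ 0.125.

E[X] = 262144 · (1/8)^{7} = 1/8 ≈ 0.125.


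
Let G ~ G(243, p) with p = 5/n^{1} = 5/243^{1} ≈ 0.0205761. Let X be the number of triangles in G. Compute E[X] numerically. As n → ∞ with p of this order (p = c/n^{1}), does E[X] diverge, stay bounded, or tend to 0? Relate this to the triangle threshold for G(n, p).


Number of potential triangles: C(243, 3) = 2362041.
Each occurs with probability p³ ≈ (0.0205761)³ ≈ 8.71146492e-06.
By linearity: E[X] = C(243, 3)·p³ ≈ 2362041 · 8.71146492e-06 ≈ 20.576837.
Here α = 1, so p = 5/n is exactly at the triangle threshold p ~ 1/n. Asymptotically E[X] → c³/6 = 5³/6 = 125/6 ≈ 20.833333, a bounded constant. In this regime the triangle count is asymptotically Poisson(c³/6).

E[X] ≈ 20.576837; in regime p = Θ(1/n^{1}) E[X] stays bounded (at the triangle threshold p ~ 1/n).


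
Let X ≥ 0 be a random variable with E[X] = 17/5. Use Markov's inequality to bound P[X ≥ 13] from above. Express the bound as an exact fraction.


μ = E[X] = 17/5, a = 13.
Markov: P[X ≥ 13] ≤ μ/a = (17/5)/13 = 17/65.
Numerically: ≈ 0.261538.
(Since a = 13 > μ = 3.400000, the bound 17/65 is < 1 and informative.)

P[X ≥ 13] ≤ 17/65 ≈ 0.261538.


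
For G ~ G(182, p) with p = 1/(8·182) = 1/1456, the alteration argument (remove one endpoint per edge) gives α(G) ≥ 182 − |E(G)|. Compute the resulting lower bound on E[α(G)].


E[|E(G)|] = C(182, 2)·p = 16471 · (1/1456) = 181/16.
E[α(G)] ≥ n − E[|E(G)|] = 182 − 181/16 = 2731/16.
Numerically: ≈ 170.6875.
(This is only a lower bound; the true E[α(G)] may be larger.)

E[α(G)] ≥ 2731/16 ≈ 170.6875.


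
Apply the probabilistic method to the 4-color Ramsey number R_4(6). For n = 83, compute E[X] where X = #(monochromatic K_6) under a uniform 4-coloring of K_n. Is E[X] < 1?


E[X] = C(83, 6) · 4^{1 − 15} = 377447148 · 4^{−14} = 377447148/268435456.
As a reduced fraction: E[X] = 94361787/67108864 ≈ 1.4061002.
Is E[X] < 1? NO.
Since E[X] ≥ 1, the first-moment bound is inconclusive at n = 83; it does NOT by itself certify R_4(6) > 83.

E[X] = 94361787/67108864 ≈ 1.4061002; E[X] ≥ 1; first-moment method inconclusive here.


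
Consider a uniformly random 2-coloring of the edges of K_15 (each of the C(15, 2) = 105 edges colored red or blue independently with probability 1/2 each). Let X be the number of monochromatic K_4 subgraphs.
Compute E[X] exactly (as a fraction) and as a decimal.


Let X = Σ_S X_S over the C(15, 4) = 1365 subsets S of size 4, where X_S = 1 if the K_4 on S is monochromatic.
For a fixed S, the K_4 on S has C(4, 2) = 6 edges. P[all 6 edges red] = (1/2)^6, and likewise for blue, so P[monochromatic] = 2·(1/2)^6 = 2^{1 − 6} = 1/32.
By linearity: E[X] = C(15, 4) · 2^{1 − 6} = 1365 · 1/32 = 1365/32.
Numerically: E[X] ≈ 42.656250.

E[X] = C(15,4)·2^(1−C(4,2)) = 1365/32 ≈ 42.656250.


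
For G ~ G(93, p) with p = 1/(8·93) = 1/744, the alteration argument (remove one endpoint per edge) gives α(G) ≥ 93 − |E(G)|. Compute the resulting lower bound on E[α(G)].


E[|E(G)|] = C(93, 2)·p = 4278 · (1/744) = 23/4.
E[α(G)] ≥ n − E[|E(G)|] = 93 − 23/4 = 349/4.
Numerically: ≈ 87.250000.
(This is only a lower bound; the true E[α(G)] may be larger.)

E[α(G)] ≥ 349/4 ≈ 87.250000.


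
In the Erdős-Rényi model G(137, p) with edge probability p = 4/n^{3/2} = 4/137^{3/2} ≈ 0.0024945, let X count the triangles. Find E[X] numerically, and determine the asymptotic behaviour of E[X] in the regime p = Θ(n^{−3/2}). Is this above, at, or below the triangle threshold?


Number of potential triangles: C(137, 3) = 419220.
Each occurs with probability p³ ≈ (0.0024945)³ ≈ 1.5521633e-08.
By linearity: E[X] = C(137, 3)·p³ ≈ 419220 · 1.5521633e-08 ≈ 0.00651.
Since α = 3/2 > 1, p = c/n^{3/2} = o(1/n) is below the triangle threshold p ~ 1/n. Asymptotically E[X] ~ (c³/6)·n^{3(1−α)} = (4³/6)·n^{-1.5} → 0, so by Markov's inequality G has no triangles w.h.p.

E[X] ≈ 0.00651; in regime p = Θ(1/n^{3/2}) E[X] tends to 0 (below the triangle threshold p ~ 1/n).


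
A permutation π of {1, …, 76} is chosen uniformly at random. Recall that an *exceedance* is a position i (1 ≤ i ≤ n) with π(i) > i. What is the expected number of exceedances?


Write X = Σ_{i=1}^{76} X_i, where X_i = 1_{π(i) > i}.
For each fixed i, π(i) is uniform over {1, …, 76} (marginal of a uniform permutation), so P[π(i) > i] = (n − i)/n. Summing: Σ_{i=1}^{76} (n − i)/n = (0 + 1 + … + 75)/76 = 76(76 − 1)/(2·76) = (76 − 1)/2.
Hence E[X] = Σ_{i=1}^{76} (76 − i)/76 = 75/2 ≈ 37.500000.

E[X] = 75/2 = 37.500000.


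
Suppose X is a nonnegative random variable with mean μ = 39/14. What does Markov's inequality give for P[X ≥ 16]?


μ = E[X] = 39/14, a = 16.
Markov: P[X ≥ 16] ≤ μ/a = (39/14)/16 = 39/224.
Numerically: ≈ 0.174.
(Since a = 16 > μ = 2.786, the bound 39/224 is < 1 and informative.)

P[X ≥ 16] ≤ 39/224 ≈ 0.174.


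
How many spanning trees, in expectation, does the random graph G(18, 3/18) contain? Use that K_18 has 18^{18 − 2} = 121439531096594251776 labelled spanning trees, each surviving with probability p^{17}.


K_18 has 18^{18 − 2} = 121439531096594251776 labelled spanning trees.
For each such spanning tree H, let X_H = 1 if all 17 edges of H are present in G. Then P[X_H = 1] = p^{17} = (1/6)^{17} = 1/16926659444736.
Summing the indicators: E[X] = Σ_H E[X_H] = 121439531096594251776 · p^{17} = 121439531096594251776 · 1/16926659444736 = 14348907/2.
Numerically: E[X] ≈ 7.1745e+06.

E[X] = 121439531096594251776 · (1/6)^{17} = 14348907/2 ≈ 7.1745e+06.


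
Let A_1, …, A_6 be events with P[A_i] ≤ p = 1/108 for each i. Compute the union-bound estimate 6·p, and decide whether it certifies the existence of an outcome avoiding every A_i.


Union bound: P[∪_{i=1}^{6} A_i] ≤ Σ_i P[A_i] ≤ 6·p = 6·(1/108) = 1/18.
Numerically: 1/18 ≈ 0.05556.
Is 1/18 < 1? YES.
Since P[∪ A_i] ≤ 1/18 < 1, the complement has P[∩ A_i^c] ≥ 1 − 1/18 = 17/18 > 0, so some outcome avoids every A_i.

6·p = 1/18 ≈ 0.05556; existence CERTIFIED by the union bound.


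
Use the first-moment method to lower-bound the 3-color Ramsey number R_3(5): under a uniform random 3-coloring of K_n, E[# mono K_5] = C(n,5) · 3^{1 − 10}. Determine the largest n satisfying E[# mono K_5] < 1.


We need C(n, 5) · 3^{1 − 10} < 1, i.e. C(n, 5) < 3^{10 − 1} = 19683.
Check values of n near the boundary:
  n = 19: C(19, 5) = 11628; 11628 < 19683? YES
  n = 20: C(20, 5) = 15504; 15504 < 19683? YES
  n = 21: C(21, 5) = 20349; 20349 < 19683? NO
  n = 22: C(22, 5) = 26334; 26334 < 19683? NO
  n = 23: C(23, 5) = 33649; 33649 < 19683? NO
The largest n with C(n, 5) < 19683 is n = 20 (where E[X] = 5168/6561 ≈ 0.78768). Hence R_3(5) > 20, i.e. R_3(5) ≥ 21.

Largest n = 20; hence R_3(5) > 20.


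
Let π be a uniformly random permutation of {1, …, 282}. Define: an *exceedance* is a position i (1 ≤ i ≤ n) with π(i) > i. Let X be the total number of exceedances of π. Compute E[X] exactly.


Write X = Σ_{i=1}^{282} X_i, where X_i = 1_{π(i) > i}.
For each fixed i, π(i) is uniform over {1, …, 282} (marginal of a uniform permutation), so P[π(i) > i] = (n − i)/n. Summing: Σ_{i=1}^{282} (n − i)/n = (0 + 1 + … + 281)/282 = 282(282 − 1)/(2·282) = (282 − 1)/2.
Hence E[X] = Σ_{i=1}^{282} (282 − i)/282 = 281/2 ≈ 140.500.

E[X] = 281/2 = 140.500.


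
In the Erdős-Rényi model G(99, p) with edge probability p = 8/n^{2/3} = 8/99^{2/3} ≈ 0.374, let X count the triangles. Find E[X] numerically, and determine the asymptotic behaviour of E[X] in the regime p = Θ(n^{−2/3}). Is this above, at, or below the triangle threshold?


Number of potential triangles: C(99, 3) = 156849.
Each occurs with probability p³ ≈ (0.374)³ ≈ 5.22396e-02.
By linearity: E[X] = C(99, 3)·p³ ≈ 156849 · 5.22396e-02 ≈ 8193.724.
Since α = 2/3 < 1, p = c/n^{2/3} ≫ 1/n is above the triangle threshold p ~ 1/n. Asymptotically E[X] ~ (c³/6)·n^{3(1−α)} = (8³/6)·n^{1} → ∞; triangles are abundant w.h.p.

E[X] ≈ 8193.724; in regime p = Θ(1/n^{2/3}) E[X] diverges (above the triangle threshold p ~ 1/n).


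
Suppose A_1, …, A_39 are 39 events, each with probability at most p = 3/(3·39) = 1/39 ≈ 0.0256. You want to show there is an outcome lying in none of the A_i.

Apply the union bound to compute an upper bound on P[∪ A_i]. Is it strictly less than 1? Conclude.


Union bound: P[∪_{i=1}^{39} A_i] ≤ Σ_i P[A_i] ≤ 39·p = 39·(1/39) = 1.
Numerically: 1 ≈ 1.0000.
Is 1 < 1? NO.
Since the bound 1 is ≥ 1, the union bound is uninformative here; it does NOT by itself certify existence.

39·p = 1 ≈ 1.0000; existence NOT certified by the union bound.


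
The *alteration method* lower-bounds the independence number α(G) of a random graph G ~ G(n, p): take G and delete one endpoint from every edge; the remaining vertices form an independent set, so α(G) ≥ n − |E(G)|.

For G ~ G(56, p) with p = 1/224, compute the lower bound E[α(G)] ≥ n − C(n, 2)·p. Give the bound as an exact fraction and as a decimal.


E[|E(G)|] = C(56, 2)·p = 1540 · (1/224) = 55/8.
E[α(G)] ≥ n − E[|E(G)|] = 56 − 55/8 = 393/8.
Numerically: ≈ 49.1250.
(This is only a lower bound; the true E[α(G)] may be larger.)

E[α(G)] ≥ 393/8 ≈ 49.1250.


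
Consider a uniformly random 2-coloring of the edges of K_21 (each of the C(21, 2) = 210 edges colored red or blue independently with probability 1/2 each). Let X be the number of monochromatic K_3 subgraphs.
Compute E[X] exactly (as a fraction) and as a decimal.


Let X = Σ_S X_S over the C(21, 3) = 1330 subsets S of size 3, where X_S = 1 if the K_3 on S is monochromatic.
For a fixed S, the K_3 on S has C(3, 2) = 3 edges. P[all 3 edges red] = (1/2)^3, and likewise for blue, so P[monochromatic] = 2·(1/2)^3 = 2^{1 − 3} = 1/4.
By linearity of expectation: E[X] = C(21, 3) · 2^{1 − 3} = 1330 · 1/4 = 665/2.
Numerically: E[X] ≈ 332.5000.

E[X] = C(21,3)·2^(1−C(3,2)) = 665/2 ≈ 332.5000.


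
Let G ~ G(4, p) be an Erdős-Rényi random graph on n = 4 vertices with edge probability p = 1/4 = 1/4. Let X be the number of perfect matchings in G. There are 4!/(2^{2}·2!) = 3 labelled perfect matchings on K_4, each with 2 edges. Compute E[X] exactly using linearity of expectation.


K_4 has 4!/(2^{2}·2!) = 3 labelled perfect matchings.
For each such perfect matching H, let X_H = 1 if all 2 edges of H are present in G. Then P[X_H = 1] = p^{2} = (1/4)^{2} = 1/16.
By linearity of expectation: E[X] = Σ_H E[X_H] = 3 · p^{2} = 3 · 1/16 = 3/16.
Numerically: E[X] ≈ 0.1875.

E[X] = 3 · (1/4)^{2} = 3/16 ≈ 0.1875.


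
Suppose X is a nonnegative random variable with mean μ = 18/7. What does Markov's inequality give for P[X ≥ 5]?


μ = E[X] = 18/7, a = 5.
Markov: P[X ≥ 5] ≤ μ/a = (18/7)/5 = 18/35.
Numerically: ≈ 0.514286.
(Since a = 5 > μ = 2.571429, the bound 18/35 is < 1 and informative.)

P[X ≥ 5] ≤ 18/35 ≈ 0.514286.


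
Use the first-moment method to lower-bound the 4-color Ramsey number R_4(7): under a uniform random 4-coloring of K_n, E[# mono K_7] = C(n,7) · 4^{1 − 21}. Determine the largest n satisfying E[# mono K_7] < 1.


We need C(n, 7) · 4^{1 − 21} < 1, i.e. C(n, 7) < 4^{21 − 1} = 1099511627776.
Check values of n near the boundary:
  n = 178: C(178, 7) = 996867063280; 996867063280 < 1099511627776? YES
  n = 179: C(179, 7) = 1037437234460; 1037437234460 < 1099511627776? YES
  n = 180: C(180, 7) = 1079414463600; 1079414463600 < 1099511627776? YES
  n = 181: C(181, 7) = 1122839183400; 1122839183400 < 1099511627776? NO
  n = 182: C(182, 7) = 1167752750736; 1167752750736 < 1099511627776? NO
  n = 183: C(183, 7) = 1214197462413; 1214197462413 < 1099511627776? NO
The largest n with C(n, 7) < 1099511627776 is n = 180 (where E[X] = 67463403975/68719476736 ≈ 0.981722). Hence R_4(7) > 180, i.e. R_4(7) ≥ 181.

Largest n = 180; hence R_4(7) > 180.


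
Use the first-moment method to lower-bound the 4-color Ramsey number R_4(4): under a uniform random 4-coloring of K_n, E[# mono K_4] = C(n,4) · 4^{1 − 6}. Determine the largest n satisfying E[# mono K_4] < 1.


We need C(n, 4) · 4^{1 − 6} < 1, i.e. C(n, 4) < 4^{6 − 1} = 1024.
Check values of n near the boundary:
  n = 10: C(10, 4) = 210; 210 < 1024? YES
  n = 11: C(11, 4) = 330; 330 < 1024? YES
  n = 12: C(12, 4) = 495; 495 < 1024? YES
  n = 13: C(13, 4) = 715; 715 < 1024? YES
  n = 14: C(14, 4) = 1001; 1001 < 1024? YES
  n = 15: C(15, 4) = 1365; 1365 < 1024? NO
  n = 16: C(16, 4) = 1820; 1820 < 1024? NO
The largest n with C(n, 4) < 1024 is n = 14 (where E[X] = 1001/1024 ≈ 0.9775). Hence R_4(4) > 14, i.e. R_4(4) ≥ 15.

Largest n = 14; hence R_4(4) > 14.


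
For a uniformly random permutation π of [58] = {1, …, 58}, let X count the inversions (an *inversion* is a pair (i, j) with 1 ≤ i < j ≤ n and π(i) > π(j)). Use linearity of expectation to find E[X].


Write X = Σ X_I over the C(58, 2) = 1653 pairs i < j, with X_I the indicator of one inversion.
There are 1653 indicators.
For each fixed pair i < j, the values π(i) and π(j) are two distinct elements of {1, …, 58} in uniformly random order; by symmetry P[π(i) > π(j)] = 1/2.
By linearity: E[X] = 1653 · (1/2) = C(58, 2) · (1/2) = 1653/2 = 1653/2 ≈ 826.5000.

E[X] = 1653/2 = 826.5000.


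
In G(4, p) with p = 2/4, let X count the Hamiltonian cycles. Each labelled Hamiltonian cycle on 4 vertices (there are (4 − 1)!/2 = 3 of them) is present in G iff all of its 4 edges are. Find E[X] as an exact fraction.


K_4 has (4 − 1)!/2 = 3 labelled Hamiltonian cycles.
For each such Hamiltonian cycle H, let X_H = 1 if all 4 edges of H are present in G. Then P[X_H = 1] = p^{4} = (1/2)^{4} = 1/16.
By linearity: E[X] = Σ_H E[X_H] = 3 · p^{4} = 3 · 1/16 = 3/16.
Numerically: E[X] ≈ 0.188.

E[X] = 3 · (1/2)^{4} = 3/16 ≈ 0.188.


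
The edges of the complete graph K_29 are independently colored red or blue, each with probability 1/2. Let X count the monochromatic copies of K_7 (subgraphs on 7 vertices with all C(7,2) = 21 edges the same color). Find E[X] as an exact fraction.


Let X = Σ_S X_S over the C(29, 7) = 1560780 subsets S of size 7, where X_S = 1 if the K_7 on S is monochromatic.
For a fixed S, the K_7 on S has C(7, 2) = 21 edges. P[all 21 edges red] = (1/2)^21, and likewise for blue, so P[monochromatic] = 2·(1/2)^21 = 2^{1 − 21} = 1/1048576.
Summing: E[X] = C(29, 7) · 2^{1 − 21} = 1560780 · 1/1048576 = 390195/262144.
Numerically: E[X] ≈ 1.488476.

E[X] = C(29,7)·2^(1−C(7,2)) = 390195/262144 ≈ 1.488476.


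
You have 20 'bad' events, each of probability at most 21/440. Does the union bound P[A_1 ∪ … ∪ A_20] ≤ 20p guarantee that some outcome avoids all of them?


Union bound: P[∪_{i=1}^{20} A_i] ≤ Σ_i P[A_i] ≤ 20·p = 20·(21/440) = 21/22.
Numerically: 21/22 ≈ 0.955.
Is 21/22 < 1? YES.
Since P[∪ A_i] ≤ 21/22 < 1, the complement has P[∩ A_i^c] ≥ 1 − 21/22 = 1/22 > 0, so some outcome avoids every A_i.

20·p = 21/22 ≈ 0.955; existence CERTIFIED by the union bound.


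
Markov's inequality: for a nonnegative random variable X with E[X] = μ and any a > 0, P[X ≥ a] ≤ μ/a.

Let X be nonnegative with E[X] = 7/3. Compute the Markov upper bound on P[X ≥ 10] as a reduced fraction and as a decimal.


μ = E[X] = 7/3, a = 10.
Markov: P[X ≥ 10] ≤ μ/a = (7/3)/10 = 7/30.
Numerically: ≈ 0.233333.
(Since a = 10 > μ = 2.333333, the bound 7/30 is < 1 and informative.)

P[X ≥ 10] ≤ 7/30 ≈ 0.233333.


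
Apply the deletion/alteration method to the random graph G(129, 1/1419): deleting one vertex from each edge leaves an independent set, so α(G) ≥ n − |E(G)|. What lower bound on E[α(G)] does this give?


E[|E(G)|] = C(129, 2)·p = 8256 · (1/1419) = 64/11.
E[α(G)] ≥ n − E[|E(G)|] = 129 − 64/11 = 1355/11.
Numerically: ≈ 123.182.
(This is only a lower bound; the true E[α(G)] may be larger.)

E[α(G)] ≥ 1355/11 ≈ 123.182.


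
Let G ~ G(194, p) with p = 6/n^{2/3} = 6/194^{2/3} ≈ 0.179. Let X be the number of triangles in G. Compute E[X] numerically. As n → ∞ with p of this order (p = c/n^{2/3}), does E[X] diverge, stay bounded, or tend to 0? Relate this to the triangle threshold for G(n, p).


Number of potential triangles: C(194, 3) = 1198144.
Each occurs with probability p³ ≈ (0.179)³ ≈ 5.73919e-03.
By linearity: E[X] = C(194, 3)·p³ ≈ 1198144 · 5.73919e-03 ≈ 6876.371.
Since α = 2/3 < 1, p = c/n^{2/3} ≫ 1/n is above the triangle threshold p ~ 1/n. Asymptotically E[X] ~ (c³/6)·n^{3(1−α)} = (6³/6)·n^{1} → ∞; triangles are abundant w.h.p.

E[X] ≈ 6876.371; in regime p = Θ(1/n^{2/3}) E[X] diverges (above the triangle threshold p ~ 1/n).


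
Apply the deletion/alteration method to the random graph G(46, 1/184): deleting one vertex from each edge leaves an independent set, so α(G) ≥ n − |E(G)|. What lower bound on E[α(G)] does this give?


E[|E(G)|] = C(46, 2)·p = 1035 · (1/184) = 45/8.
E[α(G)] ≥ n − E[|E(G)|] = 46 − 45/8 = 323/8.
Numerically: ≈ 40.37500.
(This is only a lower bound; the true E[α(G)] may be larger.)

E[α(G)] ≥ 323/8 ≈ 40.37500.


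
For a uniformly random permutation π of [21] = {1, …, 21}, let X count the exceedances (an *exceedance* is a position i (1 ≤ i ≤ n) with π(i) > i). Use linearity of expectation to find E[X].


Write X = Σ_{i=1}^{21} X_i, where X_i = 1_{π(i) > i}.
For each fixed i, π(i) is uniform over {1, …, 21} (marginal of a uniform permutation), so P[π(i) > i] = (n − i)/n. Summing: Σ_{i=1}^{21} (n − i)/n = (0 + 1 + … + 20)/21 = 21(21 − 1)/(2·21) = (21 − 1)/2.
Hence E[X] = Σ_{i=1}^{21} (21 − i)/21 = 10 ≈ 10.00000.

E[X] = 10 = 10.00000.


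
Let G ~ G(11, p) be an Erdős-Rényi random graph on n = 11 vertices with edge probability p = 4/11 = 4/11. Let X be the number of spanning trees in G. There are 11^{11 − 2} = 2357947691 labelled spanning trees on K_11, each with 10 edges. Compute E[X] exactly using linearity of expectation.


K_11 has 11^{11 − 2} = 2357947691 labelled spanning trees.
For each such spanning tree H, let X_H = 1 if all 10 edges of H are present in G. Then P[X_H = 1] = p^{10} = (4/11)^{10} = 1048576/25937424601.
By linearity: E[X] = Σ_H E[X_H] = 2357947691 · p^{10} = 2357947691 · 1048576/25937424601 = 1048576/11.
Numerically: E[X] ≈ 95325.

E[X] = 2357947691 · (4/11)^{10} = 1048576/11 ≈ 95325.


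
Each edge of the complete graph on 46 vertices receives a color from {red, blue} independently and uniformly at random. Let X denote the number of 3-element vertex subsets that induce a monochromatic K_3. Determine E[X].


Let X = Σ_S X_S over the C(46, 3) = 15180 subsets S of size 3, where X_S = 1 if the K_3 on S is monochromatic.
For a fixed S, the K_3 on S has C(3, 2) = 3 edges. P[all 3 edges red] = (1/2)^3, and likewise for blue, so P[monochromatic] = 2·(1/2)^3 = 2^{1 − 3} = 1/4.
Summing: E[X] = C(46, 3) · 2^{1 − 3} = 15180 · 1/4 = 3795.
Numerically: E[X] ≈ 3795.00000.

E[X] = C(46,3)·2^(1−C(3,2)) = 3795 ≈ 3795.00000.


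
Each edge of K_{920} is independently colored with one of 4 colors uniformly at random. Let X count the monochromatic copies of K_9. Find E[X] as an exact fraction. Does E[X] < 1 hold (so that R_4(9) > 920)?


E[X] = C(920, 9) · 4^{1 − 36} = 1251067384312182251760 · 4^{−35} = 1251067384312182251760/1180591620717411303424.
As a reduced fraction: E[X] = 78191711519511390735/73786976294838206464 ≈ 1.059695.
Is E[X] < 1? NO.
Since E[X] ≥ 1, the first-moment bound is inconclusive at n = 920; it does NOT by itself certify R_4(9) > 920.

E[X] = 78191711519511390735/73786976294838206464 ≈ 1.059695; E[X] ≥ 1; first-moment method inconclusive here.


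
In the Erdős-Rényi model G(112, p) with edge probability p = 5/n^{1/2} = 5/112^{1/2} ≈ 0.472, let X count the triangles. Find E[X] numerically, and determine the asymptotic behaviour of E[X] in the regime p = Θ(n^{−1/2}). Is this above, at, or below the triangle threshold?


Number of potential triangles: C(112, 3) = 227920.
Each occurs with probability p³ ≈ (0.472)³ ≈ 1.05459e-01.
By linearity: E[X] = C(112, 3)·p³ ≈ 227920 · 1.05459e-01 ≈ 24036.178.
Since α = 1/2 < 1, p = c/n^{1/2} ≫ 1/n is above the triangle threshold p ~ 1/n. Asymptotically E[X] ~ (c³/6)·n^{3(1−α)} = (5³/6)·n^{1.5} → ∞; triangles are abundant w.h.p.

E[X] ≈ 24036.178; in regime p = Θ(1/n^{1/2}) E[X] diverges (above the triangle threshold p ~ 1/n).


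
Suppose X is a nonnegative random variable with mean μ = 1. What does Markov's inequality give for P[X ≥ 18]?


μ = E[X] = 1, a = 18.
Markov: P[X ≥ 18] ≤ μ/a = (1)/18 = 1/18.
Numerically: ≈ 0.055556.
(Since a = 18 > μ = 1.000000, the bound 1/18 is < 1 and informative.)

P[X ≥ 18] ≤ 1/18 ≈ 0.055556.


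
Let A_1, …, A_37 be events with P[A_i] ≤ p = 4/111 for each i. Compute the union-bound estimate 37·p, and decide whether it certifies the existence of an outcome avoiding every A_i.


Union bound: P[∪_{i=1}^{37} A_i] ≤ Σ_i P[A_i] ≤ 37·p = 37·(4/111) = 4/3.
Numerically: 4/3 ≈ 1.333.
Is 4/3 < 1? NO.
Since the bound 4/3 is ≥ 1, the union bound is uninformative here; it does NOT by itself certify existence.

37·p = 4/3 ≈ 1.333; existence NOT certified by the union bound.


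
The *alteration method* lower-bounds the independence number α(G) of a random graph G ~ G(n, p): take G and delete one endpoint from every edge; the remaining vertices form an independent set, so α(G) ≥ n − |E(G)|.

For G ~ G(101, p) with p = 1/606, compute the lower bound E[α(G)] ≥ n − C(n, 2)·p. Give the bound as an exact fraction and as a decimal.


E[|E(G)|] = C(101, 2)·p = 5050 · (1/606) = 25/3.
E[α(G)] ≥ n − E[|E(G)|] = 101 − 25/3 = 278/3.
Numerically: ≈ 92.6667.
(This is only a lower bound; the true E[α(G)] may be larger.)

E[α(G)] ≥ 278/3 ≈ 92.6667.


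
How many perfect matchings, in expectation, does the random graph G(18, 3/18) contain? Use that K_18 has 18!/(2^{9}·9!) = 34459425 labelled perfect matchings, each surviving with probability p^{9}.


K_18 has 18!/(2^{9}·9!) = 34459425 labelled perfect matchings.
For each such perfect matching H, let X_H = 1 if all 9 edges of H are present in G. Then P[X_H = 1] = p^{9} = (1/6)^{9} = 1/10077696.
By linearity: E[X] = Σ_H E[X_H] = 34459425 · p^{9} = 34459425 · 1/10077696 = 425425/124416.
Numerically: E[X] ≈ 3.4194.

E[X] = 34459425 · (1/6)^{9} = 425425/124416 ≈ 3.4194.


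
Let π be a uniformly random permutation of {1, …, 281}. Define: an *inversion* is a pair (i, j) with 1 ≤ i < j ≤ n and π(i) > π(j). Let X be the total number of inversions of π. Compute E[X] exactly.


Write X = Σ X_I over the C(281, 2) = 39340 pairs i < j, with X_I the indicator of one inversion.
There are 39340 indicators.
For each fixed pair i < j, the values π(i) and π(j) are two distinct elements of {1, …, 281} in uniformly random order; by symmetry P[π(i) > π(j)] = 1/2.
By linearity: E[X] = 39340 · (1/2) = C(281, 2) · (1/2) = 39340/2 = 19670 ≈ 19670.00000.

E[X] = 19670 = 19670.00000.


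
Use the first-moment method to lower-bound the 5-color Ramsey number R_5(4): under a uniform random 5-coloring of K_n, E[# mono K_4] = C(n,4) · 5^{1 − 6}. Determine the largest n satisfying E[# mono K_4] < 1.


We need C(n, 4) · 5^{1 − 6} < 1, i.e. C(n, 4) < 5^{6 − 1} = 3125.
Check values of n near the boundary:
  n = 17: C(17, 4) = 2380; 2380 < 3125? YES
  n = 18: C(18, 4) = 3060; 3060 < 3125? YES
  n = 19: C(19, 4) = 3876; 3876 < 3125? NO
The largest n with C(n, 4) < 3125 is n = 18 (where E[X] = 612/625 ≈ 0.9792). Hence R_5(4) > 18, i.e. R_5(4) ≥ 19.

Largest n = 18; hence R_5(4) > 18.


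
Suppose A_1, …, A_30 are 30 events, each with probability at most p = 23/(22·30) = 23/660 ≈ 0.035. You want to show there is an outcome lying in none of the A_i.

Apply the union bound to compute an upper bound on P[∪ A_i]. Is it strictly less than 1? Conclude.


Union bound: P[∪_{i=1}^{30} A_i] ≤ Σ_i P[A_i] ≤ 30·p = 30·(23/660) = 23/22.
Numerically: 23/22 ≈ 1.045.
Is 23/22 < 1? NO.
Since the bound 23/22 is ≥ 1, the union bound is uninformative here; it does NOT by itself certify existence.

30·p = 23/22 ≈ 1.045; existence NOT certified by the union bound.


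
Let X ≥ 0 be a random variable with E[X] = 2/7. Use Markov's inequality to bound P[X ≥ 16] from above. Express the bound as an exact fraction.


μ = E[X] = 2/7, a = 16.
Markov: P[X ≥ 16] ≤ μ/a = (2/7)/16 = 1/56.
Numerically: ≈ 0.017857.
(Since a = 16 > μ = 0.285714, the bound 1/56 is < 1 and informative.)

P[X ≥ 16] ≤ 1/56 ≈ 0.017857.


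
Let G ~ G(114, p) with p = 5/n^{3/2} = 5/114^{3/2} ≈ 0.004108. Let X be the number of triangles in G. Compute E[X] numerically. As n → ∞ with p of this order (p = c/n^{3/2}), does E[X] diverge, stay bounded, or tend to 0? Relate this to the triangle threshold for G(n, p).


Number of potential triangles: C(114, 3) = 240464.
Each occurs with probability p³ ≈ (0.004108)³ ≈ 6.931675e-08.
By linearity: E[X] = C(114, 3)·p³ ≈ 240464 · 6.931675e-08 ≈ 0.0167.
Since α = 3/2 > 1, p = c/n^{3/2} = o(1/n) is below the triangle threshold p ~ 1/n. Asymptotically E[X] ~ (c³/6)·n^{3(1−α)} = (5³/6)·n^{-1.5} → 0, so by Markov's inequality G has no triangles w.h.p.

E[X] ≈ 0.0167; in regime p = Θ(1/n^{3/2}) E[X] tends to 0 (below the triangle threshold p ~ 1/n).


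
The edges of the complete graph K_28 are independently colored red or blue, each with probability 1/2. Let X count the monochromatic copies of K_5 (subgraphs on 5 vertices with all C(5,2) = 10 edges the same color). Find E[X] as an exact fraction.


Let X = Σ_S X_S over the C(28, 5) = 98280 subsets S of size 5, where X_S = 1 if the K_5 on S is monochromatic.
For a fixed S, the K_5 on S has C(5, 2) = 10 edges. P[all 10 edges red] = (1/2)^10, and likewise for blue, so P[monochromatic] = 2·(1/2)^10 = 2^{1 − 10} = 1/512.
By linearity: E[X] = C(28, 5) · 2^{1 − 10} = 98280 · 1/512 = 12285/64.
Numerically: E[X] ≈ 191.953125.

E[X] = C(28,5)·2^(1−C(5,2)) = 12285/64 ≈ 191.953125.


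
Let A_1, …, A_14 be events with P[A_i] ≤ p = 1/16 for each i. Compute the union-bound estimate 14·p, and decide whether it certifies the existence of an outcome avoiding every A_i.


Union bound: P[∪_{i=1}^{14} A_i] ≤ Σ_i P[A_i] ≤ 14·p = 14·(1/16) = 7/8.
Numerically: 7/8 ≈ 0.8750000.
Is 7/8 < 1? YES.
Since P[∪ A_i] ≤ 7/8 < 1, the complement has P[∩ A_i^c] ≥ 1 − 7/8 = 1/8 > 0, so some outcome avoids every A_i.

14·p = 7/8 ≈ 0.8750000; existence CERTIFIED by the union bound.


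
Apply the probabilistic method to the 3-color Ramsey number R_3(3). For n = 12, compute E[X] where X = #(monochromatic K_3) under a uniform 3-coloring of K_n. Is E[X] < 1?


E[X] = C(12, 3) · 3^{1 − 3} = 220 · 3^{−2} = 220/9.
As a reduced fraction: E[X] = 220/9 ≈ 24.444.
Is E[X] < 1? NO.
Since E[X] ≥ 1, the first-moment bound is inconclusive at n = 12; it does NOT by itself certify R_3(3) > 12.

E[X] = 220/9 ≈ 24.444; E[X] ≥ 1; first-moment method inconclusive here.


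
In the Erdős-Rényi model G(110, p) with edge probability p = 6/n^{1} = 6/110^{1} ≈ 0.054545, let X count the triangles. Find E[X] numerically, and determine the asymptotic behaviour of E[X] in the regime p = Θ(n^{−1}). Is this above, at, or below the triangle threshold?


Number of potential triangles: C(110, 3) = 215820.
Each occurs with probability p³ ≈ (0.054545)³ ≈ 1.6228400e-04.
By linearity: E[X] = C(110, 3)·p³ ≈ 215820 · 1.6228400e-04 ≈ 35.02413.
Here α = 1, so p = 6/n is exactly at the triangle threshold p ~ 1/n. Asymptotically E[X] → c³/6 = 6³/6 = 36 ≈ 36.00000, a bounded constant. In this regime the triangle count is asymptotically Poisson(c³/6).

E[X] ≈ 35.02413; in regime p = Θ(1/n^{1}) E[X] stays bounded (at the triangle threshold p ~ 1/n).


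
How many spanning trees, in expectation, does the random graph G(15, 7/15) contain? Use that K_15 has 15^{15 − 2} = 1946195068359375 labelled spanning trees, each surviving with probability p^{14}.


K_15 has 15^{15 − 2} = 1946195068359375 labelled spanning trees.
For each such spanning tree H, let X_H = 1 if all 14 edges of H are present in G. Then P[X_H = 1] = p^{14} = (7/15)^{14} = 678223072849/29192926025390625.
By linearity of expectation: E[X] = Σ_H E[X_H] = 1946195068359375 · p^{14} = 1946195068359375 · 678223072849/29192926025390625 = 678223072849/15.
Numerically: E[X] ≈ 4.52e+10.

E[X] = 1946195068359375 · (7/15)^{14} = 678223072849/15 ≈ 4.52e+10.


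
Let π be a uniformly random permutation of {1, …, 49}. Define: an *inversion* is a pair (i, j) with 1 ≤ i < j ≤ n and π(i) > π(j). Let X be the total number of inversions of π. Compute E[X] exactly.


Write X = Σ X_I over the C(49, 2) = 1176 pairs i < j, with X_I the indicator of one inversion.
There are 1176 indicators.
For each fixed pair i < j, the values π(i) and π(j) are two distinct elements of {1, …, 49} in uniformly random order; by symmetry P[π(i) > π(j)] = 1/2.
By linearity: E[X] = 1176 · (1/2) = C(49, 2) · (1/2) = 1176/2 = 588 ≈ 588.000000.

E[X] = 588 = 588.000000.


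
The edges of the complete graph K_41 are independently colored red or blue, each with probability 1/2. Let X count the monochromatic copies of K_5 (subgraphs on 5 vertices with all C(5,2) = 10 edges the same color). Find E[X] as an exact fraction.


Let X = Σ_S X_S over the C(41, 5) = 749398 subsets S of size 5, where X_S = 1 if the K_5 on S is monochromatic.
For a fixed S, the K_5 on S has C(5, 2) = 10 edges. P[all 10 edges red] = (1/2)^10, and likewise for blue, so P[monochromatic] = 2·(1/2)^10 = 2^{1 − 10} = 1/512.
By linearity: E[X] = C(41, 5) · 2^{1 − 10} = 749398 · 1/512 = 374699/256.
Numerically: E[X] ≈ 1463.667969.

E[X] = C(41,5)·2^(1−C(5,2)) = 374699/256 ≈ 1463.667969.


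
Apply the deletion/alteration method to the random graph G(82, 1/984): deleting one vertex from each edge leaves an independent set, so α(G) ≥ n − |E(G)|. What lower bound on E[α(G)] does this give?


E[|E(G)|] = C(82, 2)·p = 3321 · (1/984) = 27/8.
E[α(G)] ≥ n − E[|E(G)|] = 82 − 27/8 = 629/8.
Numerically: ≈ 78.6250.
(This is only a lower bound; the true E[α(G)] may be larger.)

E[α(G)] ≥ 629/8 ≈ 78.6250.


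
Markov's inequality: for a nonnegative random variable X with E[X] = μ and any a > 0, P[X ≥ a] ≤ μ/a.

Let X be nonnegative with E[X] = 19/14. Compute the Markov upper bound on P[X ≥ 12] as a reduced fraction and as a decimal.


μ = E[X] = 19/14, a = 12.
Markov: P[X ≥ 12] ≤ μ/a = (19/14)/12 = 19/168.
Numerically: ≈ 0.1131.
(Since a = 12 > μ = 1.3571, the bound 19/168 is < 1 and informative.)

P[X ≥ 12] ≤ 19/168 ≈ 0.1131.


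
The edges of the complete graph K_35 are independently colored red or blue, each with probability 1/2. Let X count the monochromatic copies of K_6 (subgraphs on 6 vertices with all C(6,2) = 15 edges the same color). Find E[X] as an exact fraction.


Let X = Σ_S X_S over the C(35, 6) = 1623160 subsets S of size 6, where X_S = 1 if the K_6 on S is monochromatic.
For a fixed S, the K_6 on S has C(6, 2) = 15 edges. P[all 15 edges red] = (1/2)^15, and likewise for blue, so P[monochromatic] = 2·(1/2)^15 = 2^{1 − 15} = 1/16384.
By linearity of expectation: E[X] = C(35, 6) · 2^{1 − 15} = 1623160 · 1/16384 = 202895/2048.
Numerically: E[X] ≈ 99.070.

E[X] = C(35,6)·2^(1−C(6,2)) = 202895/2048 ≈ 99.070.


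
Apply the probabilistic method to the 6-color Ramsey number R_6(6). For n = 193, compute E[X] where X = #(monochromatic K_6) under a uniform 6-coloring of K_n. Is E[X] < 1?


E[X] = C(193, 6) · 6^{1 − 15} = 66364016544 · 6^{−14} = 66364016544/78364164096.
As a reduced fraction: E[X] = 230430613/272097792 ≈ 0.847.
Is E[X] < 1? YES.
Since E[X] < 1, there exists a 6-coloring of K_{193} with no monochromatic K_6; hence R_6(6) > 193.

E[X] = 230430613/272097792 ≈ 0.847; E[X] < 1, so R_6(6) > 193.


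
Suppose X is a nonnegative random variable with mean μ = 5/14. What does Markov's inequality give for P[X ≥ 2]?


μ = E[X] = 5/14, a = 2.
Markov: P[X ≥ 2] ≤ μ/a = (5/14)/2 = 5/28.
Numerically: ≈ 0.17857.
(Since a = 2 > μ = 0.35714, the bound 5/28 is < 1 and informative.)

P[X ≥ 2] ≤ 5/28 ≈ 0.17857.
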